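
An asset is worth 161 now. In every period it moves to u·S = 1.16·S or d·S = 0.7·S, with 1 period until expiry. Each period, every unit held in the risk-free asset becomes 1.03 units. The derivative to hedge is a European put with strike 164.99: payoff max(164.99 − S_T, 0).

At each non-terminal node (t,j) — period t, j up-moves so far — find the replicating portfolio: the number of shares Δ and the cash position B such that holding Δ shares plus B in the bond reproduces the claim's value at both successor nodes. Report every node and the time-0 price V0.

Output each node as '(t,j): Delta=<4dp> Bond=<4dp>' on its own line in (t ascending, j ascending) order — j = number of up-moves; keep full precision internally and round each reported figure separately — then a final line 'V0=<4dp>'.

(0,0): Delta=-0.7060 Bond=128.0211
V0=14.3472

Risk-neutral probability p* = (R−d)/(u−d) = (1.03−0.7)/(1.16−0.7) = 0.7174.
At expiry t=1: V(1,0)=52.2900, V(1,1)=0.0000
(0,0): S=161.0000. Δ = (V_up−V_dn)/(S_up−S_dn) = (0.0000−52.2900)/(186.7600−112.7000) = -0.7060. V = [p*·0.0000 + (1−p*)·52.2900]/1.03 = 14.3472. B = V − Δ·S = 128.0211.
Each (Δ,B) replicates both successor values, so the strategy is self-financing and V0 is arbitrage-free.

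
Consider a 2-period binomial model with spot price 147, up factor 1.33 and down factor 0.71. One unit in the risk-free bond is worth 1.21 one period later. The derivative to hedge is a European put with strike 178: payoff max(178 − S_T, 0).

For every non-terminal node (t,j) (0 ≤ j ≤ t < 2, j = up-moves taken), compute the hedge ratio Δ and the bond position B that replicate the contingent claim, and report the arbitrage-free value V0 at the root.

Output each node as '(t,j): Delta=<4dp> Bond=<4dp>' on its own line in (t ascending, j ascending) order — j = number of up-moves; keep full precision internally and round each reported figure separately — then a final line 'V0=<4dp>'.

(0,0): Delta=-0.4001 Bond=69.8350
(1,0): Delta=-1.0000 Bond=147.1074
(1,1): Delta=-0.3233 Bond=69.4747
V0=11.0140

No-arbitrage ⇒ martingale measure with p* = (R−d)/(u−d) = 0.8065.
At expiry t=2: V(2,0)=103.8973, V(2,1)=39.1879, V(2,2)=0.0000
Node (1,0) S=104.3700: V=(p*·39.1879+(1−p*)·103.8973)/1.21=42.7374; Δ=(39.1879−103.8973)/(138.8121−74.1027)=-1.0000; B=V−Δ·S=147.1074
Node (1,1) S=195.5100: V=(p*·0.0000+(1−p*)·39.1879)/1.21=6.2684; Δ=(0.0000−39.1879)/(260.0283−138.8121)=-0.3233; B=V−Δ·S=69.4747
Node (0,0) S=147.0000: V=(p*·6.2684+(1−p*)·42.7374)/1.21=11.0140; Δ=(6.2684−42.7374)/(195.5100−104.3700)=-0.4001; B=V−Δ·S=69.8350
Self-financing check: at every node Δ·S+B equals the discounted successor values.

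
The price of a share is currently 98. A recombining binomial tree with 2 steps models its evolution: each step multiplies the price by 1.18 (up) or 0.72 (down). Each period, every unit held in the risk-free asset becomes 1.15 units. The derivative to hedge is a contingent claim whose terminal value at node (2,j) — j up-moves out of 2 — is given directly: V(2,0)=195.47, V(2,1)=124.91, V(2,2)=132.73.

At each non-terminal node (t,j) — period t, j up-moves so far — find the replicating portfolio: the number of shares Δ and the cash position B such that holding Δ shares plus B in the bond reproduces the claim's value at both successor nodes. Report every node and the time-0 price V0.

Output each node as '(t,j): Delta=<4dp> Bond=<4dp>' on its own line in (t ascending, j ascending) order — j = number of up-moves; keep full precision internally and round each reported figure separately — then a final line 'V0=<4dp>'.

Under the risk-neutral measure, an up-move has probability p* = (R−d)/(u−d) = 0.9348 and values discount at R = 1.15.
At expiry t=2: V(2,0)=195.4700, V(2,1)=124.9100, V(2,2)=132.7300
  t=1,j=0: stock 70.5600 → up 83.2608 (V=124.9100), down 50.8032 (V=195.4700). Price 112.6189; hedge Δ=-2.1739, bond B=266.0102.
  t=1,j=1: stock 115.6400 → up 136.4552 (V=132.7300), down 83.2608 (V=124.9100). Price 114.9739; hedge Δ=0.1470, bond B=97.9739.
  t=0,j=0: stock 98.0000 → up 115.6400 (V=114.9739), down 70.5600 (V=112.6189). Price 99.8438; hedge Δ=0.0522, bond B=94.7242.
Self-financing check: at every node Δ·S+B equals the discounted successor values.

(0,0): Delta=0.0522 Bond=94.7242
(1,0): Delta=-2.1739 Bond=266.0102
(1,1): Delta=0.1470 Bond=97.9739
V0=99.8438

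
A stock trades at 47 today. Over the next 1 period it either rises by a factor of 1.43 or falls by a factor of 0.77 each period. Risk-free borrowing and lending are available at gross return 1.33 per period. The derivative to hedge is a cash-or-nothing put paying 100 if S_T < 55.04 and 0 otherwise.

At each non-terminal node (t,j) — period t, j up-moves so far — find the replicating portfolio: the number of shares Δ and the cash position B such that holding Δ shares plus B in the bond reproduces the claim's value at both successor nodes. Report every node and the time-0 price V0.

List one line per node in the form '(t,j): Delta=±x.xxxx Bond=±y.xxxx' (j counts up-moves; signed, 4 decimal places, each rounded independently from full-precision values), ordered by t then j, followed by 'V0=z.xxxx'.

(0,0): Delta=-3.2237 Bond=162.9073
V0=11.3921

Risk-neutral probability p* = (R−d)/(u−d) = (1.33−0.77)/(1.43−0.77) = 0.8485.
Payoff layer (t=1): V(1,0)=100.0000, V(1,1)=0.0000
Node (0,0) S=47.0000: V=(p*·0.0000+(1−p*)·100.0000)/1.33=11.3921; Δ=(0.0000−100.0000)/(67.2100−36.1900)=-3.2237; B=V−Δ·S=162.9073
Each (Δ,B) replicates both successor values, so the strategy is self-financing and V0 is arbitrage-free.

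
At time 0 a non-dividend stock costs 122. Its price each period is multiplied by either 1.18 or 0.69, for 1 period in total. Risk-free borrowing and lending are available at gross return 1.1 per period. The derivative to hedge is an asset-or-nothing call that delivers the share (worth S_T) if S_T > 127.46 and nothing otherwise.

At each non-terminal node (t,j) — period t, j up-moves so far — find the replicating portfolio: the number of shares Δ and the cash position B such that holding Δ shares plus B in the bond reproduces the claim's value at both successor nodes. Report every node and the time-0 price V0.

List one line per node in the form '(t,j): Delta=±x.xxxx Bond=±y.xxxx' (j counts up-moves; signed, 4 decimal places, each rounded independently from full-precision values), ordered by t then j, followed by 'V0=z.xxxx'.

The replicating-portfolio and risk-neutral prices coincide; use p* = (1.1−0.69)/(1.18−0.69) = 0.8367 for the latter.
Payoff layer (t=1): V(1,0)=0.0000, V(1,1)=143.9600
Node (0,0) S=122.0000: V=(p*·143.9600+(1−p*)·0.0000)/1.1=109.5058; Δ=(143.9600−0.0000)/(143.9600−84.1800)=2.4082; B=V−Δ·S=-184.2902
Each (Δ,B) replicates both successor values, so the strategy is self-financing and V0 is arbitrage-free.

(0,0): Delta=2.4082 Bond=-184.2902
V0=109.5058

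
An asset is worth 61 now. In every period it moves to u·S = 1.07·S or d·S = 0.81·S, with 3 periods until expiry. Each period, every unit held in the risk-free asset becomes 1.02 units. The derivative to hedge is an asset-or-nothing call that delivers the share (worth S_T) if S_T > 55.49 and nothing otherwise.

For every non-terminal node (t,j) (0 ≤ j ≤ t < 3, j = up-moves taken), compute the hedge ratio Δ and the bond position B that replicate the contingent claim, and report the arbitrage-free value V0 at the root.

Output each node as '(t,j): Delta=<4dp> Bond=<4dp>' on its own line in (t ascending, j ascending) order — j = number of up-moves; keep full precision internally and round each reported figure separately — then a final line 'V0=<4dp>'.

Since d<R<u, set p* = (R−d)/(u−d) = 0.8077; price each node as the discounted p*-expectation of its children.
Payoff layer (t=3): V(3,0)=0.0000, V(3,1)=0.0000, V(3,2)=56.5695, V(3,3)=74.7276
(2,0): S=40.0221. Δ = (V_up−V_dn)/(S_up−S_dn) = (0.0000−0.0000)/(42.8236−32.4179) = 0.0000. V = [p*·0.0000 + (1−p*)·0.0000]/1.02 = 0.0000. B = V − Δ·S = 0.0000.
(2,1): S=52.8687. Δ = (V_up−V_dn)/(S_up−S_dn) = (56.5695−0.0000)/(56.5695−42.8236) = 4.1154. V = [p*·56.5695 + (1−p*)·0.0000]/1.02 = 44.7949. B = V − Δ·S = -172.7802.
(2,2): S=69.8389. Δ = (V_up−V_dn)/(S_up−S_dn) = (74.7276−56.5695)/(74.7276−56.5695) = 1.0000. V = [p*·74.7276 + (1−p*)·56.5695]/1.02 = 69.8389. B = V − Δ·S = 0.0000.
(1,0): S=49.4100. Δ = (V_up−V_dn)/(S_up−S_dn) = (44.7949−0.0000)/(52.8687−40.0221) = 3.4869. V = [p*·44.7949 + (1−p*)·0.0000]/1.02 = 35.4710. B = V − Δ·S = -136.8169.
(1,1): S=65.2700. Δ = (V_up−V_dn)/(S_up−S_dn) = (69.8389−44.7949)/(69.8389−52.8687) = 1.4758. V = [p*·69.8389 + (1−p*)·44.7949]/1.02 = 63.7478. B = V − Δ·S = -32.5754.
(0,0): S=61.0000. Δ = (V_up−V_dn)/(S_up−S_dn) = (63.7478−35.4710)/(65.2700−49.4100) = 1.7829. V = [p*·63.7478 + (1−p*)·35.4710]/1.02 = 57.1666. B = V − Δ·S = -51.5901.
Check: Δ(0,0)·S0 + B(0,0) = 57.1666 = V0.

(0,0): Delta=1.7829 Bond=-51.5901
(1,0): Delta=3.4869 Bond=-136.8169
(1,1): Delta=1.4758 Bond=-32.5754
(2,0): Delta=0.0000 Bond=0.0000
(2,1): Delta=4.1154 Bond=-172.7802
(2,2): Delta=1.0000 Bond=0.0000
V0=57.1666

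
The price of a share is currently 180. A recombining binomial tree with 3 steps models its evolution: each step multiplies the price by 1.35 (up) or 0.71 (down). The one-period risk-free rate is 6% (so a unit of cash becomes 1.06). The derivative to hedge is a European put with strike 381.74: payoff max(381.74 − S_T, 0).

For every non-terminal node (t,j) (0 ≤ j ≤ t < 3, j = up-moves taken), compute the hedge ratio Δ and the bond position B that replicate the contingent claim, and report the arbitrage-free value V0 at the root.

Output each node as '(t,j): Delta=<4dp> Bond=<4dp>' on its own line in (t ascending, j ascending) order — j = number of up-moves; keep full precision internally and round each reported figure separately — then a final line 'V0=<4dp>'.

The replicating-portfolio and risk-neutral prices coincide; use p* = (1.06−0.71)/(1.35−0.71) = 0.5469 for the latter.
Payoff layer (t=3): V(3,0)=317.3160, V(3,1)=259.2437, V(3,2)=148.8245, V(3,3)=0.0000
(2,0): S=90.7380. Δ = (V_up−V_dn)/(S_up−S_dn) = (259.2437−317.3160)/(122.4963−64.4240) = -1.0000. V = [p*·259.2437 + (1−p*)·317.3160]/1.06 = 269.3941. B = V − Δ·S = 360.1321.
(2,1): S=172.5300. Δ = (V_up−V_dn)/(S_up−S_dn) = (148.8245−259.2437)/(232.9155−122.4963) = -1.0000. V = [p*·148.8245 + (1−p*)·259.2437]/1.06 = 187.6021. B = V − Δ·S = 360.1321.
(2,2): S=328.0500. Δ = (V_up−V_dn)/(S_up−S_dn) = (0.0000−148.8245)/(442.8675−232.9155) = -0.7089. V = [p*·0.0000 + (1−p*)·148.8245]/1.06 = 63.6190. B = V − Δ·S = 296.1572.
(1,0): S=127.8000. Δ = (V_up−V_dn)/(S_up−S_dn) = (187.6021−269.3941)/(172.5300−90.7380) = -1.0000. V = [p*·187.6021 + (1−p*)·269.3941]/1.06 = 211.9472. B = V − Δ·S = 339.7472.
(1,1): S=243.0000. Δ = (V_up−V_dn)/(S_up−S_dn) = (63.6190−187.6021)/(328.0500−172.5300) = -0.7972. V = [p*·63.6190 + (1−p*)·187.6021]/1.06 = 113.0177. B = V − Δ·S = 306.7414.
(0,0): S=180.0000. Δ = (V_up−V_dn)/(S_up−S_dn) = (113.0177−211.9472)/(243.0000−127.8000) = -0.8588. V = [p*·113.0177 + (1−p*)·211.9472]/1.06 = 148.9105. B = V − Δ·S = 303.4879.
Self-financing check: at every node Δ·S+B equals the discounted successor values.

(0,0): Delta=-0.8588 Bond=303.4879
(1,0): Delta=-1.0000 Bond=339.7472
(1,1): Delta=-0.7972 Bond=306.7414
(2,0): Delta=-1.0000 Bond=360.1321
(2,1): Delta=-1.0000 Bond=360.1321
(2,2): Delta=-0.7089 Bond=296.1572
V0=148.9105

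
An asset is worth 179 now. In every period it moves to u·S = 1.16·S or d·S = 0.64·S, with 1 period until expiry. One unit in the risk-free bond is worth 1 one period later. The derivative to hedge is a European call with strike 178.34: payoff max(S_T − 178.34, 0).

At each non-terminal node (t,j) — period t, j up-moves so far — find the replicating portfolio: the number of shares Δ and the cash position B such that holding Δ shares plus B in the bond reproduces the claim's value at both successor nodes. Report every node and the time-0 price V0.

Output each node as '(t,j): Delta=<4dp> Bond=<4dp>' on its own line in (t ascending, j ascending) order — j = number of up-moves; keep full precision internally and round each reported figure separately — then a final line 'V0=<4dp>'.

(0,0): Delta=0.3148 Bond=-36.0615
V0=20.2846

Risk-neutral probability p* = (R−d)/(u−d) = (1−0.64)/(1.16−0.64) = 0.6923.
Terminal payoffs: V(1,0)=0.0000, V(1,1)=29.3000
  t=0,j=0: stock 179.0000 → up 207.6400 (V=29.3000), down 114.5600 (V=0.0000). Price 20.2846; hedge Δ=0.3148, bond B=-36.0615.
Check: Δ(0,0)·S0 + B(0,0) = 20.2846 = V0.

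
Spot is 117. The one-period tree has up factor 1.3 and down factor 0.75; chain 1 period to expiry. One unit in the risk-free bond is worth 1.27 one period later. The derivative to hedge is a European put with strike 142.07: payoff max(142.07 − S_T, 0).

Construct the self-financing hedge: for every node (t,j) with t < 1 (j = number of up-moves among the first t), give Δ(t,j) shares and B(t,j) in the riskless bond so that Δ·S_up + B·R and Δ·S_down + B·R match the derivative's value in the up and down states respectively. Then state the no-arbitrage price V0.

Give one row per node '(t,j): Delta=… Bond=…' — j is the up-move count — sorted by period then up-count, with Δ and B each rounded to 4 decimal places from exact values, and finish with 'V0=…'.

(0,0): Delta=-0.8441 Bond=101.0966
V0=2.3330

No-arbitrage ⇒ martingale measure with p* = (R−d)/(u−d) = 0.9455.
Terminal payoffs: V(1,0)=54.3200, V(1,1)=0.0000
Node (0,0) S=117.0000: V=(p*·0.0000+(1−p*)·54.3200)/1.27=2.3330; Δ=(0.0000−54.3200)/(152.1000−87.7500)=-0.8441; B=V−Δ·S=101.0966
The time-0 hedge costs 2.3330, which is the no-arbitrage price.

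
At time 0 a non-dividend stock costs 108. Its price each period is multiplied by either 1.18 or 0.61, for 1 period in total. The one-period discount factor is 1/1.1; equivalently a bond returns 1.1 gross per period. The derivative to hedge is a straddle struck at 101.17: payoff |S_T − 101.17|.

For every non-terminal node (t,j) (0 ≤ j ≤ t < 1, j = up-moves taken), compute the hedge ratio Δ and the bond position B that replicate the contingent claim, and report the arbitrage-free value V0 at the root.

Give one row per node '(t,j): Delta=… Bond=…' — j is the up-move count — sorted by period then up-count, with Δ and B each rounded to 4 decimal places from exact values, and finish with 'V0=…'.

(0,0): Delta=-0.1465 Bond=40.8573
V0=25.0327

Under the risk-neutral measure, an up-move has probability p* = (R−d)/(u−d) = 0.8596 and values discount at R = 1.1.
At expiry t=1: V(1,0)=35.2900, V(1,1)=26.2700
  t=0,j=0: stock 108.0000 → up 127.4400 (V=26.2700), down 65.8800 (V=35.2900). Price 25.0327; hedge Δ=-0.1465, bond B=40.8573.
Root portfolio cost Δ·108+B reproduces V0=25.0327.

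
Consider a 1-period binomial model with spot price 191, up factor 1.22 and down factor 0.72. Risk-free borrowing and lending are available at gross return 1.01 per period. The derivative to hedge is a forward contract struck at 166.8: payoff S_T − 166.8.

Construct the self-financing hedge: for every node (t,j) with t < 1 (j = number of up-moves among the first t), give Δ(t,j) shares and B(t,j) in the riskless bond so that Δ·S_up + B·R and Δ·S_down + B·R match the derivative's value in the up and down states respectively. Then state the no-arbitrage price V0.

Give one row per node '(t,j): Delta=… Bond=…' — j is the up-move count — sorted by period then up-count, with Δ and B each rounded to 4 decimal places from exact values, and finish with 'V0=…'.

(0,0): Delta=1.0000 Bond=-165.1485
V0=25.8515

Since d<R<u, set p* = (R−d)/(u−d) = 0.5800; price each node as the discounted p*-expectation of its children.
At expiry t=1: V(1,0)=-29.2800, V(1,1)=66.2200
Node (0,0) S=191.0000: V=(p*·66.2200+(1−p*)·-29.2800)/1.01=25.8515; Δ=(66.2200−-29.2800)/(233.0200−137.5200)=1.0000; B=V−Δ·S=-165.1485
Self-financing check: at every node Δ·S+B equals the discounted successor values.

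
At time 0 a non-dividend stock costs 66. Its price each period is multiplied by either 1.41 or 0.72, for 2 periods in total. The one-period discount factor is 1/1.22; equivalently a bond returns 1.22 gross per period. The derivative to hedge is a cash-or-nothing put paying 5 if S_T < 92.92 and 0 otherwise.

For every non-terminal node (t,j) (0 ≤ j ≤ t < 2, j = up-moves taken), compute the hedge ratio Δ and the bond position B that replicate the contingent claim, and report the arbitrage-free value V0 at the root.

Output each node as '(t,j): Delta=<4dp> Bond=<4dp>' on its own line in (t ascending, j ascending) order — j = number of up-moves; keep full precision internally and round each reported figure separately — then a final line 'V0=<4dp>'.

(0,0): Delta=-0.0652 Bond=5.8994
(1,0): Delta=0.0000 Bond=4.0984
(1,1): Delta=-0.0779 Bond=8.3749
V0=1.5953

Risk-neutral probability p* = (R−d)/(u−d) = (1.22−0.72)/(1.41−0.72) = 0.7246.
At expiry t=2: V(2,0)=5.0000, V(2,1)=5.0000, V(2,2)=0.0000
(1,0): S=47.5200. Δ = (V_up−V_dn)/(S_up−S_dn) = (5.0000−5.0000)/(67.0032−34.2144) = 0.0000. V = [p*·5.0000 + (1−p*)·5.0000]/1.22 = 4.0984. B = V − Δ·S = 4.0984.
(1,1): S=93.0600. Δ = (V_up−V_dn)/(S_up−S_dn) = (0.0000−5.0000)/(131.2146−67.0032) = -0.0779. V = [p*·0.0000 + (1−p*)·5.0000]/1.22 = 1.1285. B = V − Δ·S = 8.3749.
(0,0): S=66.0000. Δ = (V_up−V_dn)/(S_up−S_dn) = (1.1285−4.0984)/(93.0600−47.5200) = -0.0652. V = [p*·1.1285 + (1−p*)·4.0984]/1.22 = 1.5953. B = V − Δ·S = 5.8994.
Self-financing check: at every node Δ·S+B equals the discounted successor values.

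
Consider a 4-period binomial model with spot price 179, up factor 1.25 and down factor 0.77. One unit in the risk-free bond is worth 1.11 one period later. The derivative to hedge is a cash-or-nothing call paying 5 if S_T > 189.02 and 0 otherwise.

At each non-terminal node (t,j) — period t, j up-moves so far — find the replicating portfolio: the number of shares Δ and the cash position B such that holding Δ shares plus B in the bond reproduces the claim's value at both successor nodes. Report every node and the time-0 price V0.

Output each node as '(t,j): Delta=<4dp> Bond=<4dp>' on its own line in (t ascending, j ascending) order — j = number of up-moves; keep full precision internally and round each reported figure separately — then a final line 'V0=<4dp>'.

No-arbitrage ⇒ martingale measure with p* = (R−d)/(u−d) = 0.7083.
Terminal payoffs: V(4,0)=0.0000, V(4,1)=0.0000, V(4,2)=0.0000, V(4,3)=5.0000, V(4,4)=5.0000
(3,0): S=81.7194. Δ = (V_up−V_dn)/(S_up−S_dn) = (0.0000−0.0000)/(102.1493−62.9239) = 0.0000. V = [p*·0.0000 + (1−p*)·0.0000]/1.11 = 0.0000. B = V − Δ·S = 0.0000.
(3,1): S=132.6614. Δ = (V_up−V_dn)/(S_up−S_dn) = (0.0000−0.0000)/(165.8267−102.1493) = 0.0000. V = [p*·0.0000 + (1−p*)·0.0000]/1.11 = 0.0000. B = V − Δ·S = 0.0000.
(3,2): S=215.3594. Δ = (V_up−V_dn)/(S_up−S_dn) = (5.0000−0.0000)/(269.1992−165.8267) = 0.0484. V = [p*·5.0000 + (1−p*)·0.0000]/1.11 = 3.1907. B = V − Δ·S = -7.2260.
(3,3): S=349.6094. Δ = (V_up−V_dn)/(S_up−S_dn) = (5.0000−5.0000)/(437.0117−269.1992) = 0.0000. V = [p*·5.0000 + (1−p*)·5.0000]/1.11 = 4.5045. B = V − Δ·S = 4.5045.
(2,0): S=106.1291. Δ = (V_up−V_dn)/(S_up−S_dn) = (0.0000−0.0000)/(132.6614−81.7194) = 0.0000. V = [p*·0.0000 + (1−p*)·0.0000]/1.11 = 0.0000. B = V − Δ·S = 0.0000.
(2,1): S=172.2875. Δ = (V_up−V_dn)/(S_up−S_dn) = (3.1907−0.0000)/(215.3594−132.6614) = 0.0386. V = [p*·3.1907 + (1−p*)·0.0000]/1.11 = 2.0361. B = V − Δ·S = -4.6112.
(2,2): S=279.6875. Δ = (V_up−V_dn)/(S_up−S_dn) = (4.5045−3.1907)/(349.6094−215.3594) = 0.0098. V = [p*·4.5045 + (1−p*)·3.1907]/1.11 = 3.7129. B = V − Δ·S = 0.9758.
(1,0): S=137.8300. Δ = (V_up−V_dn)/(S_up−S_dn) = (2.0361−0.0000)/(172.2875−106.1291) = 0.0308. V = [p*·2.0361 + (1−p*)·0.0000]/1.11 = 1.2993. B = V − Δ·S = -2.9426.
(1,1): S=223.7500. Δ = (V_up−V_dn)/(S_up−S_dn) = (3.7129−2.0361)/(279.6875−172.2875) = 0.0156. V = [p*·3.7129 + (1−p*)·2.0361]/1.11 = 2.9043. B = V − Δ·S = -0.5890.
(0,0): S=179.0000. Δ = (V_up−V_dn)/(S_up−S_dn) = (2.9043−1.2993)/(223.7500−137.8300) = 0.0187. V = [p*·2.9043 + (1−p*)·1.2993]/1.11 = 2.1948. B = V − Δ·S = -1.1490.
Each (Δ,B) replicates both successor values, so the strategy is self-financing and V0 is arbitrage-free.

(0,0): Delta=0.0187 Bond=-1.1490
(1,0): Delta=0.0308 Bond=-2.9426
(1,1): Delta=0.0156 Bond=-0.5890
(2,0): Delta=0.0000 Bond=0.0000
(2,1): Delta=0.0386 Bond=-4.6112
(2,2): Delta=0.0098 Bond=0.9758
(3,0): Delta=0.0000 Bond=0.0000
(3,1): Delta=0.0000 Bond=0.0000
(3,2): Delta=0.0484 Bond=-7.2260
(3,3): Delta=0.0000 Bond=4.5045
V0=2.1948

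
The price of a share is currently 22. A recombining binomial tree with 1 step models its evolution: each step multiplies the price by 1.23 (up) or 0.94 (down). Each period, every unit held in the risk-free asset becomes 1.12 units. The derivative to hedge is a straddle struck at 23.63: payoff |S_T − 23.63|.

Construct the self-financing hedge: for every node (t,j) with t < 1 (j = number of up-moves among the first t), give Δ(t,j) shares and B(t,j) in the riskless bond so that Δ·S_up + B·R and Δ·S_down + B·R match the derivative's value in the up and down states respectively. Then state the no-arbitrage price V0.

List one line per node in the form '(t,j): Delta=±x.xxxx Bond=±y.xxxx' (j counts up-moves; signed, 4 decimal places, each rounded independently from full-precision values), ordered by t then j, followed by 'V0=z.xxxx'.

(0,0): Delta=0.0752 Bond=1.2448
V0=2.8999

Since d<R<u, set p* = (R−d)/(u−d) = 0.6207; price each node as the discounted p*-expectation of its children.
At expiry t=1: V(1,0)=2.9500, V(1,1)=3.4300
  t=0,j=0: stock 22.0000 → up 27.0600 (V=3.4300), down 20.6800 (V=2.9500). Price 2.8999; hedge Δ=0.0752, bond B=1.2448.
Check: Δ(0,0)·S0 + B(0,0) = 2.8999 = V0.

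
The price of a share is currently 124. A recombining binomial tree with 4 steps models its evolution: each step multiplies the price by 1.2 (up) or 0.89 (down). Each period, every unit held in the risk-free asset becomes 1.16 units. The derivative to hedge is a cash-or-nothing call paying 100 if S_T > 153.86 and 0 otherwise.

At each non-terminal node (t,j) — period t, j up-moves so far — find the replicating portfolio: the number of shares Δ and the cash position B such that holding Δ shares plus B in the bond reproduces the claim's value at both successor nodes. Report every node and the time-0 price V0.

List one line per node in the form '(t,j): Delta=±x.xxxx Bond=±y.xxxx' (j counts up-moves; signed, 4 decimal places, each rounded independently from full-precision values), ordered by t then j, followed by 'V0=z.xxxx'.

(0,0): Delta=0.4894 Bond=-10.0707
(1,0): Delta=1.6478 Bond=-139.5271
(1,1): Delta=0.3621 Bond=7.2580
(2,0): Delta=0.0000 Bond=0.0000
(2,1): Delta=1.8289 Bond=-185.8294
(2,2): Delta=0.2010 Bond=37.1968
(3,0): Delta=0.0000 Bond=0.0000
(3,1): Delta=0.0000 Bond=0.0000
(3,2): Delta=2.0299 Bond=-247.4972
(3,3): Delta=0.0000 Bond=86.2069
V0=50.6152

Since d<R<u, set p* = (R−d)/(u−d) = 0.8710; price each node as the discounted p*-expectation of its children.
Terminal payoffs: V(4,0)=0.0000, V(4,1)=0.0000, V(4,2)=0.0000, V(4,3)=100.0000, V(4,4)=100.0000
  t=3,j=0: stock 87.4162 → up 104.8994 (V=0.0000), down 77.8004 (V=0.0000). Price 0.0000; hedge Δ=0.0000, bond B=0.0000.
  t=3,j=1: stock 117.8645 → up 141.4374 (V=0.0000), down 104.8994 (V=0.0000). Price 0.0000; hedge Δ=0.0000, bond B=0.0000.
  t=3,j=2: stock 158.9184 → up 190.7021 (V=100.0000), down 141.4374 (V=0.0000). Price 75.0834; hedge Δ=2.0299, bond B=-247.4972.
  t=3,j=3: stock 214.2720 → up 257.1264 (V=100.0000), down 190.7021 (V=100.0000). Price 86.2069; hedge Δ=0.0000, bond B=86.2069.
  t=2,j=0: stock 98.2204 → up 117.8645 (V=0.0000), down 87.4162 (V=0.0000). Price 0.0000; hedge Δ=0.0000, bond B=0.0000.
  t=2,j=1: stock 132.4320 → up 158.9184 (V=75.0834), down 117.8645 (V=0.0000). Price 56.3752; hedge Δ=1.8289, bond B=-185.8294.
  t=2,j=2: stock 178.5600 → up 214.2720 (V=86.2069), down 158.9184 (V=75.0834). Price 73.0790; hedge Δ=0.2010, bond B=37.1968.
  t=1,j=0: stock 110.3600 → up 132.4320 (V=56.3752), down 98.2204 (V=0.0000). Price 42.3284; hedge Δ=1.6478, bond B=-139.5271.
  t=1,j=1: stock 148.8000 → up 178.5600 (V=73.0790), down 132.4320 (V=56.3752). Price 61.1411; hedge Δ=0.3621, bond B=7.2580.
  t=0,j=0: stock 124.0000 → up 148.8000 (V=61.1411), down 110.3600 (V=42.3284). Price 50.6152; hedge Δ=0.4894, bond B=-10.0707.
The time-0 hedge costs 50.6152, which is the no-arbitrage price.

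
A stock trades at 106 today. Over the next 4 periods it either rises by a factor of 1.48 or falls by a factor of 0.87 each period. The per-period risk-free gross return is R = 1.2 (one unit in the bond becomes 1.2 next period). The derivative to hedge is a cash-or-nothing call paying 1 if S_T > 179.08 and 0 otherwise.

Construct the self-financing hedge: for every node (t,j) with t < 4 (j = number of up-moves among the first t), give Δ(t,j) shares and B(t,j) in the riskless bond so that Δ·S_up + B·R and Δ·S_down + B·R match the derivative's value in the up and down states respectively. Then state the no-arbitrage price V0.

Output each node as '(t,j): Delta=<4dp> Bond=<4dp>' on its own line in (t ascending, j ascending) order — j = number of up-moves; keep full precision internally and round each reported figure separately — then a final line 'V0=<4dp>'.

(0,0): Delta=0.0036 Bond=-0.2008
(1,0): Delta=0.0036 Bond=-0.2416
(1,1): Delta=0.0036 Bond=-0.2405
(2,0): Delta=0.0000 Bond=0.0000
(2,1): Delta=0.0054 Bond=-0.5358
(2,2): Delta=0.0027 Bond=-0.0789
(3,0): Delta=0.0000 Bond=0.0000
(3,1): Delta=0.0000 Bond=0.0000
(3,2): Delta=0.0081 Bond=-1.1885
(3,3): Delta=0.0000 Bond=0.8333
V0=0.1815

No-arbitrage ⇒ martingale measure with p* = (R−d)/(u−d) = 0.5410.
Terminal payoffs: V(4,0)=0.0000, V(4,1)=0.0000, V(4,2)=0.0000, V(4,3)=1.0000, V(4,4)=1.0000
(3,0): S=69.8013. Δ = (V_up−V_dn)/(S_up−S_dn) = (0.0000−0.0000)/(103.3060−60.7271) = 0.0000. V = [p*·0.0000 + (1−p*)·0.0000]/1.2 = 0.0000. B = V − Δ·S = 0.0000.
(3,1): S=118.7425. Δ = (V_up−V_dn)/(S_up−S_dn) = (0.0000−0.0000)/(175.7389−103.3060) = 0.0000. V = [p*·0.0000 + (1−p*)·0.0000]/1.2 = 0.0000. B = V − Δ·S = 0.0000.
(3,2): S=201.9987. Δ = (V_up−V_dn)/(S_up−S_dn) = (1.0000−0.0000)/(298.9581−175.7389) = 0.0081. V = [p*·1.0000 + (1−p*)·0.0000]/1.2 = 0.4508. B = V − Δ·S = -1.1885.
(3,3): S=343.6300. Δ = (V_up−V_dn)/(S_up−S_dn) = (1.0000−1.0000)/(508.5723−298.9581) = 0.0000. V = [p*·1.0000 + (1−p*)·1.0000]/1.2 = 0.8333. B = V − Δ·S = 0.8333.
(2,0): S=80.2314. Δ = (V_up−V_dn)/(S_up−S_dn) = (0.0000−0.0000)/(118.7425−69.8013) = 0.0000. V = [p*·0.0000 + (1−p*)·0.0000]/1.2 = 0.0000. B = V − Δ·S = 0.0000.
(2,1): S=136.4856. Δ = (V_up−V_dn)/(S_up−S_dn) = (0.4508−0.0000)/(201.9987−118.7425) = 0.0054. V = [p*·0.4508 + (1−p*)·0.0000]/1.2 = 0.2032. B = V − Δ·S = -0.5358.
(2,2): S=232.1824. Δ = (V_up−V_dn)/(S_up−S_dn) = (0.8333−0.4508)/(343.6300−201.9987) = 0.0027. V = [p*·0.8333 + (1−p*)·0.4508]/1.2 = 0.5481. B = V − Δ·S = -0.0789.
(1,0): S=92.2200. Δ = (V_up−V_dn)/(S_up−S_dn) = (0.2032−0.0000)/(136.4856−80.2314) = 0.0036. V = [p*·0.2032 + (1−p*)·0.0000]/1.2 = 0.0916. B = V − Δ·S = -0.2416.
(1,1): S=156.8800. Δ = (V_up−V_dn)/(S_up−S_dn) = (0.5481−0.2032)/(232.1824−136.4856) = 0.0036. V = [p*·0.5481 + (1−p*)·0.2032]/1.2 = 0.3248. B = V − Δ·S = -0.2405.
(0,0): S=106.0000. Δ = (V_up−V_dn)/(S_up−S_dn) = (0.3248−0.0916)/(156.8800−92.2200) = 0.0036. V = [p*·0.3248 + (1−p*)·0.0916]/1.2 = 0.1815. B = V − Δ·S = -0.2008.
Self-financing check: at every node Δ·S+B equals the discounted successor values.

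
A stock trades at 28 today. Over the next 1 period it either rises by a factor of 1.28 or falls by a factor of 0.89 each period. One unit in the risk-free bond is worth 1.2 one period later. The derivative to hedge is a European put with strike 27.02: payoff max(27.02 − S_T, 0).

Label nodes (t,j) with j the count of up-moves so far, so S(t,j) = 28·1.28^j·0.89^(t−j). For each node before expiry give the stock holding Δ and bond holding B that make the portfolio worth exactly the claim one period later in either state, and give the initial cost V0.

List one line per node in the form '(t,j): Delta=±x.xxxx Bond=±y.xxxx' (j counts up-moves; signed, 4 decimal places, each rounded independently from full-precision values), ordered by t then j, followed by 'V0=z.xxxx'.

Risk-neutral probability p* = (R−d)/(u−d) = (1.2−0.89)/(1.28−0.89) = 0.7949.
Terminal values V(1,·): V(1,0)=2.1000, V(1,1)=0.0000
(0,0): S=28.0000. Δ = (V_up−V_dn)/(S_up−S_dn) = (0.0000−2.1000)/(35.8400−24.9200) = -0.1923. V = [p*·0.0000 + (1−p*)·2.1000]/1.2 = 0.3590. B = V − Δ·S = 5.7436.
Self-financing check: at every node Δ·S+B equals the discounted successor values.

(0,0): Delta=-0.1923 Bond=5.7436
V0=0.3590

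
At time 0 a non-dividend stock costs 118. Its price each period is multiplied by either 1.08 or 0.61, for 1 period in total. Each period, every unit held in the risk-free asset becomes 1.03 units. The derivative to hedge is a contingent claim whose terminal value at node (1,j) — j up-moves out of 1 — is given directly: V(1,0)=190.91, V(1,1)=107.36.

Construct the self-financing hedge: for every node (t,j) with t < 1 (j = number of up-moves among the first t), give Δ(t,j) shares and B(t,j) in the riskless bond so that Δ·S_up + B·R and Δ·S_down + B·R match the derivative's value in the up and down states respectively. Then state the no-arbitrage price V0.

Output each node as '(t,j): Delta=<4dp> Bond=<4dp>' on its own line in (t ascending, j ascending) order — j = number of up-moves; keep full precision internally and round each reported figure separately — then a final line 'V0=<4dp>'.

(0,0): Delta=-1.5065 Bond=290.6284
V0=112.8624

No-arbitrage ⇒ martingale measure with p* = (R−d)/(u−d) = 0.8936.
Terminal values V(1,·): V(1,0)=190.9100, V(1,1)=107.3600
(0,0): S=118.0000. Δ = (V_up−V_dn)/(S_up−S_dn) = (107.3600−190.9100)/(127.4400−71.9800) = -1.5065. V = [p*·107.3600 + (1−p*)·190.9100]/1.03 = 112.8624. B = V − Δ·S = 290.6284.
Each (Δ,B) replicates both successor values, so the strategy is self-financing and V0 is arbitrage-free.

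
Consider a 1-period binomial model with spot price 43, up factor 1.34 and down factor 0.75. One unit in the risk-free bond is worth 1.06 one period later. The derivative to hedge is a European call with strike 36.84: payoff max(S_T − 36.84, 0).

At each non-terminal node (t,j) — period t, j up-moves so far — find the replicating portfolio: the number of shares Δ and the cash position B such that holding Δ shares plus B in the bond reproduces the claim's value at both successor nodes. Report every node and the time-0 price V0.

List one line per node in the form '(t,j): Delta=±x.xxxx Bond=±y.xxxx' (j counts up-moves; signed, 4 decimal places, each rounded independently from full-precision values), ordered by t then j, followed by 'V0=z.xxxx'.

Risk-neutral probability p* = (R−d)/(u−d) = (1.06−0.75)/(1.34−0.75) = 0.5254.
Terminal payoffs: V(1,0)=0.0000, V(1,1)=20.7800
  t=0,j=0: stock 43.0000 → up 57.6200 (V=20.7800), down 32.2500 (V=0.0000). Price 10.3003; hedge Δ=0.8191, bond B=-24.9201.
Root portfolio cost Δ·43+B reproduces V0=10.3003.

(0,0): Delta=0.8191 Bond=-24.9201
V0=10.3003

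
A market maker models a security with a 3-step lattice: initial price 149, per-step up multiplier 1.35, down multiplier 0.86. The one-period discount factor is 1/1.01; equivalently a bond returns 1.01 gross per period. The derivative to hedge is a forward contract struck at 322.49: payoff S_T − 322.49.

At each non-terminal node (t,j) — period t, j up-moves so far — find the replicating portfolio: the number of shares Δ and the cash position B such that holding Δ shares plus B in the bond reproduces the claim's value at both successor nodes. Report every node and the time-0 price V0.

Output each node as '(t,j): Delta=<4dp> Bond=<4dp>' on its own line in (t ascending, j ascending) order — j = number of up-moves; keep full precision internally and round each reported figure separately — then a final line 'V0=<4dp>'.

Risk-neutral probability p* = (R−d)/(u−d) = (1.01−0.86)/(1.35−0.86) = 0.3061.
Terminal values V(3,·): V(3,0)=-227.7177, V(3,1)=-173.7195, V(3,2)=-88.9548, V(3,3)=44.1059
Node (2,0) S=110.2004: V=(p*·-173.7195+(1−p*)·-227.7177)/1.01=-209.0966; Δ=(-173.7195−-227.7177)/(148.7705−94.7723)=1.0000; B=V−Δ·S=-319.2970
Node (2,1) S=172.9890: V=(p*·-88.9548+(1−p*)·-173.7195)/1.01=-146.3080; Δ=(-88.9548−-173.7195)/(233.5352−148.7705)=1.0000; B=V−Δ·S=-319.2970
Node (2,2) S=271.5525: V=(p*·44.1059+(1−p*)·-88.9548)/1.01=-47.7445; Δ=(44.1059−-88.9548)/(366.5959−233.5352)=1.0000; B=V−Δ·S=-319.2970
Node (1,0) S=128.1400: V=(p*·-146.3080+(1−p*)·-209.0966)/1.01=-187.9957; Δ=(-146.3080−-209.0966)/(172.9890−110.2004)=1.0000; B=V−Δ·S=-316.1357
Node (1,1) S=201.1500: V=(p*·-47.7445+(1−p*)·-146.3080)/1.01=-114.9857; Δ=(-47.7445−-146.3080)/(271.5525−172.9890)=1.0000; B=V−Δ·S=-316.1357
Node (0,0) S=149.0000: V=(p*·-114.9857+(1−p*)·-187.9957)/1.01=-164.0056; Δ=(-114.9857−-187.9957)/(201.1500−128.1400)=1.0000; B=V−Δ·S=-313.0056
The time-0 hedge costs -164.0056, which is the no-arbitrage price.

(0,0): Delta=1.0000 Bond=-313.0056
(1,0): Delta=1.0000 Bond=-316.1357
(1,1): Delta=1.0000 Bond=-316.1357
(2,0): Delta=1.0000 Bond=-319.2970
(2,1): Delta=1.0000 Bond=-319.2970
(2,2): Delta=1.0000 Bond=-319.2970
V0=-164.0056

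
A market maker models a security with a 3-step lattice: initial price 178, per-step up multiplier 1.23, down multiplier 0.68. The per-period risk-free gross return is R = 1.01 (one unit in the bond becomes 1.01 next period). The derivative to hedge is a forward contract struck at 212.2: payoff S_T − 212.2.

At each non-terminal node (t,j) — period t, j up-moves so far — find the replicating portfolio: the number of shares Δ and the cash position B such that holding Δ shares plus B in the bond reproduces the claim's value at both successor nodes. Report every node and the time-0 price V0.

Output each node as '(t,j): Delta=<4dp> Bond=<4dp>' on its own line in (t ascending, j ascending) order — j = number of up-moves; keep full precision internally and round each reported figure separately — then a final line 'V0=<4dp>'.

Under the risk-neutral measure, an up-move has probability p* = (R−d)/(u−d) = 0.6000 and values discount at R = 1.01.
Terminal values V(3,·): V(3,0)=-156.2311, V(3,1)=-110.9621, V(3,2)=-29.0786, V(3,3)=119.0343
  t=2,j=0: stock 82.3072 → up 101.2379 (V=-110.9621), down 55.9689 (V=-156.2311). Price -127.7918; hedge Δ=1.0000, bond B=-210.0990.
  t=2,j=1: stock 148.8792 → up 183.1214 (V=-29.0786), down 101.2379 (V=-110.9621). Price -61.2198; hedge Δ=1.0000, bond B=-210.0990.
  t=2,j=2: stock 269.2962 → up 331.2343 (V=119.0343), down 183.1214 (V=-29.0786). Price 59.1972; hedge Δ=1.0000, bond B=-210.0990.
  t=1,j=0: stock 121.0400 → up 148.8792 (V=-61.2198), down 82.3072 (V=-127.7918). Price -86.9788; hedge Δ=1.0000, bond B=-208.0188.
  t=1,j=1: stock 218.9400 → up 269.2962 (V=59.1972), down 148.8792 (V=-61.2198). Price 10.9212; hedge Δ=1.0000, bond B=-208.0188.
  t=0,j=0: stock 178.0000 → up 218.9400 (V=10.9212), down 121.0400 (V=-86.9788). Price -27.9592; hedge Δ=1.0000, bond B=-205.9592.
The time-0 hedge costs -27.9592, which is the no-arbitrage price.

(0,0): Delta=1.0000 Bond=-205.9592
(1,0): Delta=1.0000 Bond=-208.0188
(1,1): Delta=1.0000 Bond=-208.0188
(2,0): Delta=1.0000 Bond=-210.0990
(2,1): Delta=1.0000 Bond=-210.0990
(2,2): Delta=1.0000 Bond=-210.0990
V0=-27.9592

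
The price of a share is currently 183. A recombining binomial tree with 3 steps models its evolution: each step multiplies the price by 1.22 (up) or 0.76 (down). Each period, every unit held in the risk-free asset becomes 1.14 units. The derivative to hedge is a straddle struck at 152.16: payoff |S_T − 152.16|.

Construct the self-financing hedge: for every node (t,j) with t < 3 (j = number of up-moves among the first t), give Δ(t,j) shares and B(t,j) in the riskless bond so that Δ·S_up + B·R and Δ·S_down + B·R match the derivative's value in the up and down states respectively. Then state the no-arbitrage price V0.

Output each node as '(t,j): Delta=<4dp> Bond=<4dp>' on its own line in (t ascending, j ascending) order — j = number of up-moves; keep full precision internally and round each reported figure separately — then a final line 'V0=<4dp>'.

(0,0): Delta=0.8512 Bond=-72.6190
(1,0): Delta=0.2424 Bond=1.8823
(1,1): Delta=0.9311 Bond=-100.6106
(2,0): Delta=-1.0000 Bond=133.4737
(2,1): Delta=0.4054 Bond=-25.5022
(2,2): Delta=1.0000 Bond=-133.4737
V0=83.1544

Under the risk-neutral measure, an up-move has probability p* = (R−d)/(u−d) = 0.8261 and values discount at R = 1.14.
Payoff layer (t=3): V(3,0)=71.8274, V(3,1)=23.2050, V(3,2)=54.8467, V(3,3)=180.1402
  t=2,j=0: stock 105.7008 → up 128.9550 (V=23.2050), down 80.3326 (V=71.8274). Price 27.7729; hedge Δ=-1.0000, bond B=133.4737.
  t=2,j=1: stock 169.6776 → up 207.0067 (V=54.8467), down 128.9550 (V=23.2050). Price 43.2840; hedge Δ=0.4054, bond B=-25.5022.
  t=2,j=2: stock 272.3772 → up 332.3002 (V=180.1402), down 207.0067 (V=54.8467). Price 138.9035; hedge Δ=1.0000, bond B=-133.4737.
  t=1,j=0: stock 139.0800 → up 169.6776 (V=43.2840), down 105.7008 (V=27.7729). Price 35.6021; hedge Δ=0.2424, bond B=1.8823.
  t=1,j=1: stock 223.2600 → up 272.3772 (V=138.9035), down 169.6776 (V=43.2840). Price 107.2579; hedge Δ=0.9311, bond B=-100.6106.
  t=0,j=0: stock 183.0000 → up 223.2600 (V=107.2579), down 139.0800 (V=35.6021). Price 83.1544; hedge Δ=0.8512, bond B=-72.6190.
Root portfolio cost Δ·183+B reproduces V0=83.1544.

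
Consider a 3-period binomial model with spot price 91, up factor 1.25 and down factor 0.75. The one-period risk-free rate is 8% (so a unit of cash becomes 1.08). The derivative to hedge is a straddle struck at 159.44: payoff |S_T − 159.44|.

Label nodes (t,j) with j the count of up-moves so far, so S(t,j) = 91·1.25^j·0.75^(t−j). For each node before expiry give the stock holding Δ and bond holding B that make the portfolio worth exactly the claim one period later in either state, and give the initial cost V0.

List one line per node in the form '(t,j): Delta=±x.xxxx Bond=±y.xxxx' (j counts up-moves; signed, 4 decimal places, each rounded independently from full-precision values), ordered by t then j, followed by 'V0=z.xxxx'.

(0,0): Delta=-0.6997 Bond=107.5904
(1,0): Delta=-1.0000 Bond=136.6941
(1,1): Delta=-0.6069 Bond=105.6388
(2,0): Delta=-1.0000 Bond=147.6296
(2,1): Delta=-1.0000 Bond=147.6296
(2,2): Delta=-0.4853 Bond=96.8119
V0=43.9190

Since d<R<u, set p* = (R−d)/(u−d) = 0.6600; price each node as the discounted p*-expectation of its children.
Terminal payoffs: V(3,0)=121.0494, V(3,1)=95.4556, V(3,2)=52.7994, V(3,3)=18.2944
Node (2,0) S=51.1875: V=(p*·95.4556+(1−p*)·121.0494)/1.08=96.4421; Δ=(95.4556−121.0494)/(63.9844−38.3906)=-1.0000; B=V−Δ·S=147.6296
Node (2,1) S=85.3125: V=(p*·52.7994+(1−p*)·95.4556)/1.08=62.3171; Δ=(52.7994−95.4556)/(106.6406−63.9844)=-1.0000; B=V−Δ·S=147.6296
Node (2,2) S=142.1875: V=(p*·18.2944+(1−p*)·52.7994)/1.08=27.8019; Δ=(18.2944−52.7994)/(177.7344−106.6406)=-0.4853; B=V−Δ·S=96.8119
Node (1,0) S=68.2500: V=(p*·62.3171+(1−p*)·96.4421)/1.08=68.4441; Δ=(62.3171−96.4421)/(85.3125−51.1875)=-1.0000; B=V−Δ·S=136.6941
Node (1,1) S=113.7500: V=(p*·27.8019+(1−p*)·62.3171)/1.08=36.6084; Δ=(27.8019−62.3171)/(142.1875−85.3125)=-0.6069; B=V−Δ·S=105.6388
Node (0,0) S=91.0000: V=(p*·36.6084+(1−p*)·68.4441)/1.08=43.9190; Δ=(36.6084−68.4441)/(113.7500−68.2500)=-0.6997; B=V−Δ·S=107.5904
Self-financing check: at every node Δ·S+B equals the discounted successor values.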